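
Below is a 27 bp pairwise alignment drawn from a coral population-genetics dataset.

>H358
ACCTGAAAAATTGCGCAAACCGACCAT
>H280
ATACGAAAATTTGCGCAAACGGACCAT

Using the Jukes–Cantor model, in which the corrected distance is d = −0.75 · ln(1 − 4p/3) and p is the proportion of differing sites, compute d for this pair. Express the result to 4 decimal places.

The sequences differ at positions 2 (C/T), 3 (C/A), 4 (T/C), 10 (A/T), 21 (C/G).
p = 5/27 = 0.185185.
d = −0.75 · ln(1 − (4/3)·0.185185) = −0.75 · ln(0.753087) = −0.75 · (-0.283575) = 0.2127.

0.2127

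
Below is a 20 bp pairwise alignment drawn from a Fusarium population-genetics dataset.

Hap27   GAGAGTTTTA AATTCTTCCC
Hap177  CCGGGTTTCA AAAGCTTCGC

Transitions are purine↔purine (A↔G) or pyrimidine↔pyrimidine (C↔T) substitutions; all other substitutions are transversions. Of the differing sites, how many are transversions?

5

Differing sites — 1:G/C (Tv); 2:A/C (Tv); 4:A/G (Ti); 9:T/C (Ti); 13:T/A (Tv); 14:T/G (Tv); 19:C/G (Tv).
Of the 7 differences, 2 transitions and 5 transversions, so the answer is 5.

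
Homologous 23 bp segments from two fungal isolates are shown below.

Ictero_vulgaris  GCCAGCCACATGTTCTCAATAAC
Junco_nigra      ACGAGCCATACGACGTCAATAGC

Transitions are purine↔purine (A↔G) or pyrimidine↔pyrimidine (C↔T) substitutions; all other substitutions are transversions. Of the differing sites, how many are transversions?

Differing sites — 1:G/A (Ti); 3:C/G (Tv); 9:C/T (Ti); 11:T/C (Ti); 13:T/A (Tv); 14:T/C (Ti); 15:C/G (Tv); 22:A/G (Ti).
Of the 8 differences, 5 transitions and 3 transversions, so the answer is 3.

3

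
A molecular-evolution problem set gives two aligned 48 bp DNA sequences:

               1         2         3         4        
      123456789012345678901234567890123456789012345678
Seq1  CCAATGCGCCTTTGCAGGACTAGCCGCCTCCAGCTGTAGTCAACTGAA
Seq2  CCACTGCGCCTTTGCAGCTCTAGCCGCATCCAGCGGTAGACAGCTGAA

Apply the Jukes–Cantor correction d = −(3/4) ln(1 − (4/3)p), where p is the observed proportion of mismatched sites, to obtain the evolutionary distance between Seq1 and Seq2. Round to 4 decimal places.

0.1622

Mismatches occur at site 4 (A/C), site 18 (G/C), site 19 (A/T), site 28 (C/A), site 35 (T/G), site 40 (T/A), site 43 (A/G).
p = 7/48 = 0.145833.
d = −0.75 · ln(1 − (4/3)·0.145833) = −0.75 · ln(0.805556) = −0.75 · (-0.216223) = 0.1622.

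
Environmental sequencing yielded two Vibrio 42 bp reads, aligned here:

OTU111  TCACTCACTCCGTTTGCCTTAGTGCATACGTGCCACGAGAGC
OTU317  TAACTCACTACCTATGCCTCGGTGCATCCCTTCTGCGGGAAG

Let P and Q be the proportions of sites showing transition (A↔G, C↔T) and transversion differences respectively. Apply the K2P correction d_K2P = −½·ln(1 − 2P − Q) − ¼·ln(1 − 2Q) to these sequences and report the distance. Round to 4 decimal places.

0.4432

Mismatches occur at site 2 (C↔A, transversion), site 10 (C↔A, transversion), site 12 (G↔C, transversion), site 14 (T↔A, transversion), site 20 (T↔C, transition), site 21 (A↔G, transition), site 28 (A↔C, transversion), site 30 (G↔C, transversion), site 32 (G↔T, transversion), site 34 (C↔T, transition), site 35 (A↔G, transition), site 38 (A↔G, transition), site 41 (G↔A, transition), site 42 (C↔G, transversion).
Of the 14 differences, 6 transitions and 8 transversions over 42 sites: P = 6/42 = 0.142857, Q = 8/42 = 0.190476.
d = −0.5·ln(0.523810) − 0.25·ln(0.619048) = −0.5·(-0.646626) − 0.25·(-0.479572) = 0.4432.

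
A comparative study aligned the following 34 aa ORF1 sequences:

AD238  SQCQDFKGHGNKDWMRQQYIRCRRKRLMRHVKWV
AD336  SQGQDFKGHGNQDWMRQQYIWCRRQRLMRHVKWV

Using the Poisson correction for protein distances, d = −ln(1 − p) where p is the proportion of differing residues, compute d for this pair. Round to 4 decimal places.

Differing sites — 3:C/G; 12:K/Q; 21:R/W; 25:K/Q.
p = 4/34 = 0.117647.
d = −ln(1 − 0.117647) = −ln(0.882353) = 0.1252.

0.1252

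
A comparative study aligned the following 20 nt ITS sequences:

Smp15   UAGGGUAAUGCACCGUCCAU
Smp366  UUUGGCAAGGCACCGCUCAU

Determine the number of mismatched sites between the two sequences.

The sequences differ at positions 2 (A/U), 3 (G/U), 6 (U/C), 9 (U/G), 16 (U/C), 17 (C/U).
That gives 6 mismatches out of 20 aligned sites, so the Hamming distance is 6.

6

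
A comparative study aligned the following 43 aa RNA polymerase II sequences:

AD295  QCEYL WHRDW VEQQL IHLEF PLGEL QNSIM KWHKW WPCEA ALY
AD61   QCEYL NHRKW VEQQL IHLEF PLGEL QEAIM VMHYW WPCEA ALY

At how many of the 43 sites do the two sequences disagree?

Differing sites — 6:W/N; 9:D/K; 27:N/E; 28:S/A; 31:K/V; 32:W/M; 34:K/Y.
That gives 7 mismatches out of 43 aligned sites, so the Hamming distance is 7.

7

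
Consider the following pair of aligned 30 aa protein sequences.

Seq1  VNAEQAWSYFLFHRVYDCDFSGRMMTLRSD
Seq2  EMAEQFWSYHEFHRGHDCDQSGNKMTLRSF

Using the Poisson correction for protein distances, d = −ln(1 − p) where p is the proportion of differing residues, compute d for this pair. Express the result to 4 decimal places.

Differing sites — 1:V/E; 2:N/M; 6:A/F; 10:F/H; 11:L/E; 15:V/G; 16:Y/H; 20:F/Q; 23:R/N; 24:M/K; 30:D/F.
p = 11/30 = 0.366667.
d = −ln(1 − 0.366667) = −ln(0.633333) = 0.4568.

0.4568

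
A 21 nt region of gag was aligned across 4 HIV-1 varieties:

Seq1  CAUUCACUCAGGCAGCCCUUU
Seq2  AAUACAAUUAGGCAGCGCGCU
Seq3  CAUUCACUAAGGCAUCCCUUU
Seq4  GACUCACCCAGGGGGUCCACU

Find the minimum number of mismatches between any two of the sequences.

Pairwise Hamming distances:
  Seq1 vs Seq2: 7
  Seq1 vs Seq3: 2
  Seq1 vs Seq4: 8
  Seq2 vs Seq3: 8
  Seq2 vs Seq4: 11
  Seq3 vs Seq4: 10
The smallest is 2, between Seq1 and Seq3.

2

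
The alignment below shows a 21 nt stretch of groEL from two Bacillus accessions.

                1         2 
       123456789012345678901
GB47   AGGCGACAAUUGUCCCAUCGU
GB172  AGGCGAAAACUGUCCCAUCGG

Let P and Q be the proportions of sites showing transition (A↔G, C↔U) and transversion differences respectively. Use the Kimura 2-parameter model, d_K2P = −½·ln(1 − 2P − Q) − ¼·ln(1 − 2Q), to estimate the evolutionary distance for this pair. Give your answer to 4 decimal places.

0.1585

Mismatches occur at site 7 (C/A, transversion), site 10 (U/C, transition), site 21 (U/G, transversion).
Of the 3 differences, 1 transition and 2 transversions over 21 sites: P = 1/21 = 0.047619, Q = 2/21 = 0.095238.
d = −0.5·ln(0.809524) − 0.25·ln(0.809524) = −0.5·(-0.211309) − 0.25·(-0.211309) = 0.1585.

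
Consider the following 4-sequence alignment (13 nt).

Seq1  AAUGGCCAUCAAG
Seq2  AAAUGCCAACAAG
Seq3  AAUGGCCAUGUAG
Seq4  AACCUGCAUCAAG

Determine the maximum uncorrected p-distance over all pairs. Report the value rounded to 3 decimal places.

0.462

Pairwise Hamming distances:
  Seq1 vs Seq2: 3
  Seq1 vs Seq3: 2
  Seq1 vs Seq4: 4
  Seq2 vs Seq3: 5
  Seq2 vs Seq4: 5
  Seq3 vs Seq4: 6
The largest is 6 mismatches, between Seq3 and Seq4; p = 6/13 = 0.462.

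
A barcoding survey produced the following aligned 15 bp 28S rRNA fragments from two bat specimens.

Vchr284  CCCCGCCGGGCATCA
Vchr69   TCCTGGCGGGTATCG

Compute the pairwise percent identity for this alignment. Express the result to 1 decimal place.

The sequences differ at positions 1 (C/T), 4 (C/T), 6 (C/G), 11 (C/T), 15 (A/G).
10 of the 15 sites match, so the percent identity is 10/15 × 100 = 66.7%.

66.7%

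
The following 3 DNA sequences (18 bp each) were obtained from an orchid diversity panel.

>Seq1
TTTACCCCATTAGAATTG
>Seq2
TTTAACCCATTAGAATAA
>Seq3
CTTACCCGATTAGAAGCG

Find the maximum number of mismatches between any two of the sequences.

Pairwise Hamming distances:
  Seq1 vs Seq2: 3
  Seq1 vs Seq3: 4
  Seq2 vs Seq3: 6
The largest is 6, between Seq2 and Seq3.

6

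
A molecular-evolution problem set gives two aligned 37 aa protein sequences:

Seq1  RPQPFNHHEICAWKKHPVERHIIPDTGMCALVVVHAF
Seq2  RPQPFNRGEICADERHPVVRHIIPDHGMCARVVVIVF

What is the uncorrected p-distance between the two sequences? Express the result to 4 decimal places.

0.2703

The sequences differ at positions 7 (H/R), 8 (H/G), 13 (W/D), 14 (K/E), 15 (K/R), 19 (E/V), 26 (T/H), 31 (L/R), 35 (H/I), 36 (A/V).
There are 10 differences over 37 sites, so p = 10/37 = 0.2703.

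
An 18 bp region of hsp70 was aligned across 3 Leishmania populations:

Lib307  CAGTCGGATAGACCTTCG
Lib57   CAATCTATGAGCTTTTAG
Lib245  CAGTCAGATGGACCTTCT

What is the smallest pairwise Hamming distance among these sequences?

3

Pairwise Hamming distances:
  Lib307 vs Lib57: 9
  Lib307 vs Lib245: 3
  Lib57 vs Lib245: 11
The smallest is 3, between Lib307 and Lib245.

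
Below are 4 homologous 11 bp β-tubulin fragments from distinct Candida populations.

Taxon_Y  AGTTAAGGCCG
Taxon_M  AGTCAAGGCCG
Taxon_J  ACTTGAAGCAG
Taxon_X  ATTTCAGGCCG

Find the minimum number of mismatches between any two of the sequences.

Pairwise Hamming distances:
  Taxon_Y vs Taxon_M: 1
  Taxon_Y vs Taxon_J: 4
  Taxon_Y vs Taxon_X: 2
  Taxon_M vs Taxon_J: 5
  Taxon_M vs Taxon_X: 3
  Taxon_J vs Taxon_X: 4
The smallest is 1, between Taxon_Y and Taxon_M.

1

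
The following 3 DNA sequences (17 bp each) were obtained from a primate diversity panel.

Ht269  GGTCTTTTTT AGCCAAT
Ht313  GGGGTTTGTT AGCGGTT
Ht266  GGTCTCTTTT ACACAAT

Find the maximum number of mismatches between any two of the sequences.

9

Pairwise Hamming distances:
  Ht269 vs Ht313: 6
  Ht269 vs Ht266: 3
  Ht313 vs Ht266: 9
The largest is 9, between Ht313 and Ht266.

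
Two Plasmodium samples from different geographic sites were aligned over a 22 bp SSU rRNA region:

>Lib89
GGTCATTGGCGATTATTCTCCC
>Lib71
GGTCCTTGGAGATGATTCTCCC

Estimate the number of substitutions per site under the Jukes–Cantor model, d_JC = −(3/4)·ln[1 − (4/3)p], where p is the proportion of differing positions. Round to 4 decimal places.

The sequences differ at positions 5 (A/C), 10 (C/A), 14 (T/G).
p = 3/22 = 0.136364.
d = −0.75 · ln(1 − (4/3)·0.136364) = −0.75 · ln(0.818181) = −0.75 · (-0.200672) = 0.1505.

0.1505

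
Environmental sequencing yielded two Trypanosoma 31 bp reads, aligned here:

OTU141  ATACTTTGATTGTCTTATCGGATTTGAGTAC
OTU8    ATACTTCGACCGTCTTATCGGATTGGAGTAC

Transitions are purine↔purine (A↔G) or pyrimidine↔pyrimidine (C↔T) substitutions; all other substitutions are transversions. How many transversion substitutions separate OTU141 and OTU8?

The sequences differ at positions 7 (T/C, transition), 10 (T/C, transition), 11 (T/C, transition), 25 (T/G, transversion).
Of the 4 differences, 3 transitions and 1 transversion, so the answer is 1.

1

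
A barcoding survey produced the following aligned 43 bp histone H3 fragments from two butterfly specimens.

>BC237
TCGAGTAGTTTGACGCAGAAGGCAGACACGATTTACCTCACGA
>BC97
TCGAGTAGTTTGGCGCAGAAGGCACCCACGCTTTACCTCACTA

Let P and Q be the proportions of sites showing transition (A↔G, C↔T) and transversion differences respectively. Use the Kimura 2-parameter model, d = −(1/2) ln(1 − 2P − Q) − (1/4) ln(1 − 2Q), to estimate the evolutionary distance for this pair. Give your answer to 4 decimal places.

0.1266

Mismatches occur at site 13 (A→G, transition), site 25 (G→C, transversion), site 26 (A→C, transversion), site 31 (A→C, transversion), site 42 (G→T, transversion).
Of the 5 differences, 1 transition and 4 transversions over 43 sites: P = 1/43 = 0.023256, Q = 4/43 = 0.093023.
d = −0.5·ln(0.860465) − 0.25·ln(0.813954) = −0.5·(-0.150282) − 0.25·(-0.205851) = 0.1266.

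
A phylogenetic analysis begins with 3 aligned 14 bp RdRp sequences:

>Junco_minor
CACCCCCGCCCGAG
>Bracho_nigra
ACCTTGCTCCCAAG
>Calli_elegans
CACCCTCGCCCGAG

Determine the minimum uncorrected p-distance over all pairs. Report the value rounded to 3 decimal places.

Pairwise Hamming distances:
  Junco_minor vs Bracho_nigra: 7
  Junco_minor vs Calli_elegans: 1
  Bracho_nigra vs Calli_elegans: 7
The smallest is 1 mismatch, between Junco_minor and Calli_elegans; p = 1/14 = 0.071.

0.071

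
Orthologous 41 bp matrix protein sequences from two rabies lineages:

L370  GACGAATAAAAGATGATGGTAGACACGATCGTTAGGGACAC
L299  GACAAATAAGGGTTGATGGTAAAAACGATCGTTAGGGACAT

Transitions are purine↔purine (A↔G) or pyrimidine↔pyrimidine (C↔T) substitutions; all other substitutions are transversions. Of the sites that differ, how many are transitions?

5

Differing sites — 4:G/A (Ti); 10:A/G (Ti); 11:A/G (Ti); 13:A/T (Tv); 22:G/A (Ti); 24:C/A (Tv); 41:C/T (Ti).
Of the 7 differences, 5 transitions and 2 transversions, so the answer is 5.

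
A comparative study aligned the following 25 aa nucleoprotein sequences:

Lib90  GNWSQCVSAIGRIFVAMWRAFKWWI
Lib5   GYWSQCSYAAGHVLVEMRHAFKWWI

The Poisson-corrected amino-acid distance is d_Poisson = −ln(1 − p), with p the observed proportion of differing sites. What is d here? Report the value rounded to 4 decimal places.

0.5108

Mismatches occur at site 2 (N↔Y), site 7 (V↔S), site 8 (S↔Y), site 10 (I↔A), site 12 (R↔H), site 13 (I↔V), site 14 (F↔L), site 16 (A↔E), site 18 (W↔R), site 19 (R↔H).
p = 10/25 = 0.400000.
d = −ln(1 − 0.400000) = −ln(0.600000) = 0.5108.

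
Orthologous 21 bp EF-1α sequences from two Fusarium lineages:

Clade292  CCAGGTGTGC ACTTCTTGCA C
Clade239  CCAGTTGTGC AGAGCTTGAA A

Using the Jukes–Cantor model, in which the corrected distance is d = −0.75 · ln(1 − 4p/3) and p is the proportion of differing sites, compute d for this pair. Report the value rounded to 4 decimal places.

0.3597

Differing sites — 5:G/T; 12:C/G; 13:T/A; 14:T/G; 19:C/A; 21:C/A.
p = 6/21 = 0.285714.
d = −0.75 · ln(1 − (4/3)·0.285714) = −0.75 · ln(0.619048) = −0.75 · (-0.479572) = 0.3597.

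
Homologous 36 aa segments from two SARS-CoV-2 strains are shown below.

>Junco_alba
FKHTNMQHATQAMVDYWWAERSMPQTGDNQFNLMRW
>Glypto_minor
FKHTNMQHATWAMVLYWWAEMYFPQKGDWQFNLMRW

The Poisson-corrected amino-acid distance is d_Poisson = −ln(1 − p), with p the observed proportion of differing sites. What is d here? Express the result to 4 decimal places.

Mismatches occur at site 11 (Q↔W), site 15 (D↔L), site 21 (R↔M), site 22 (S↔Y), site 23 (M↔F), site 26 (T↔K), site 29 (N↔W).
p = 7/36 = 0.194444.
d = −ln(1 − 0.194444) = −ln(0.805556) = 0.2162.

0.2162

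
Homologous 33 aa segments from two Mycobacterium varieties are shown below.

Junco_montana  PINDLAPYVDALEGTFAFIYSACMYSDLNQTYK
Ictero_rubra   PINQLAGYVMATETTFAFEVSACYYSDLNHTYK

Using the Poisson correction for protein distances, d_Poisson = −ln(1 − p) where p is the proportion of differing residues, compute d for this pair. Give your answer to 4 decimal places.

0.3185

The sequences differ at positions 4 (D/Q), 7 (P/G), 10 (D/M), 12 (L/T), 14 (G/T), 19 (I/E), 20 (Y/V), 24 (M/Y), 30 (Q/H).
p = 9/33 = 0.272727.
d = −ln(1 − 0.272727) = −ln(0.727273) = 0.3185.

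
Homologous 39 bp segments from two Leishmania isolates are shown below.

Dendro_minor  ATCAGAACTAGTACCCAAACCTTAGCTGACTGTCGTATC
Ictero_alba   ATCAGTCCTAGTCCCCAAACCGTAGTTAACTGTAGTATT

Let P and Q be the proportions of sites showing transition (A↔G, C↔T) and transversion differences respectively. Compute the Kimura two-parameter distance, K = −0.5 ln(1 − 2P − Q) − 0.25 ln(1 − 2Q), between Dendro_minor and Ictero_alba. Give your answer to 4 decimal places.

Mismatches occur at site 6 (A→T, transversion), site 7 (A→C, transversion), site 13 (A→C, transversion), site 22 (T→G, transversion), site 26 (C→T, transition), site 28 (G→A, transition), site 34 (C→A, transversion), site 39 (C→T, transition).
Of the 8 differences, 3 transitions and 5 transversions over 39 sites: P = 3/39 = 0.076923, Q = 5/39 = 0.128205.
d = −0.5·ln(0.717949) − 0.25·ln(0.743590) = −0.5·(-0.331357) − 0.25·(-0.296265) = 0.2397.

0.2397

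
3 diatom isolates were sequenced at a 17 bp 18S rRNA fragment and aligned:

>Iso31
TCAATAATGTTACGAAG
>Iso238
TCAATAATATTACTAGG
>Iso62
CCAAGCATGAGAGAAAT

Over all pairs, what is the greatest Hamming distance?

Pairwise Hamming distances:
  Iso31 vs Iso238: 3
  Iso31 vs Iso62: 8
  Iso238 vs Iso62: 10
The largest is 10, between Iso238 and Iso62.

10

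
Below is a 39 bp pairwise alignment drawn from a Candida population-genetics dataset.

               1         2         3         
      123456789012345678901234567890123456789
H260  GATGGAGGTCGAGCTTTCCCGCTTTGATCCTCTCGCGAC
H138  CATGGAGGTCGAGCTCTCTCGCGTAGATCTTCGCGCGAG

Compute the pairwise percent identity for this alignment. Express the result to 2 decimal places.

79.49%

Differing sites — 1:G/C; 16:T/C; 19:C/T; 23:T/G; 25:T/A; 30:C/T; 33:T/G; 39:C/G.
31 of the 39 sites match, so the percent identity is 31/39 × 100 = 79.49%.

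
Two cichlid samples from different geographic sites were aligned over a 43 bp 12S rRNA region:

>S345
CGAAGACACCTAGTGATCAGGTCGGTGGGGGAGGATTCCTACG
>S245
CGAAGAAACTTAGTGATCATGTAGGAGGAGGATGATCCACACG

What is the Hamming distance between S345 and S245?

Mismatches occur at site 7 (C→A), site 10 (C→T), site 20 (G→T), site 23 (C→A), site 26 (T→A), site 29 (G→A), site 33 (G→T), site 37 (T→C), site 39 (C→A), site 40 (T→C).
That gives 10 mismatches out of 43 aligned sites, so the Hamming distance is 10.

10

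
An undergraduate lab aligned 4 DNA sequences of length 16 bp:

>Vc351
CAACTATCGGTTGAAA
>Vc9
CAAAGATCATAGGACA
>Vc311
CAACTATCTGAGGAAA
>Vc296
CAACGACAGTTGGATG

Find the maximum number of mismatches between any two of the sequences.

Pairwise Hamming distances:
  Vc351 vs Vc9: 7
  Vc351 vs Vc311: 3
  Vc351 vs Vc296: 7
  Vc9 vs Vc311: 5
  Vc9 vs Vc296: 7
  Vc311 vs Vc296: 8
The largest is 8, between Vc311 and Vc296.

8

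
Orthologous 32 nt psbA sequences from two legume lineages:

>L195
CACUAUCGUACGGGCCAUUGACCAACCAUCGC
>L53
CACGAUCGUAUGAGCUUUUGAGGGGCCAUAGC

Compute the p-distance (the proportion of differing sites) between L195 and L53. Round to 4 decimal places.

Mismatches occur at site 4 (U↔G), site 11 (C↔U), site 13 (G↔A), site 16 (C↔U), site 17 (A↔U), site 22 (C↔G), site 23 (C↔G), site 24 (A↔G), site 25 (A↔G), site 30 (C↔A).
There are 10 differences over 32 sites, so p = 10/32 = 0.3125.

0.3125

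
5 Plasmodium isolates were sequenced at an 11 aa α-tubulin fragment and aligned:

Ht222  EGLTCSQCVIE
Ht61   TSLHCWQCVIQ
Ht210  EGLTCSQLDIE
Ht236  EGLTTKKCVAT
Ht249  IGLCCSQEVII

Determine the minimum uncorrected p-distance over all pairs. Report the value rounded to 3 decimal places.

Pairwise Hamming distances:
  Ht222 vs Ht61: 5
  Ht222 vs Ht210: 2
  Ht222 vs Ht236: 5
  Ht222 vs Ht249: 4
  Ht61 vs Ht210: 7
  Ht61 vs Ht236: 8
  Ht61 vs Ht249: 6
  Ht210 vs Ht236: 7
  Ht210 vs Ht249: 5
  Ht236 vs Ht249: 8
The smallest is 2 mismatches, between Ht222 and Ht210; p = 2/11 = 0.182.

0.182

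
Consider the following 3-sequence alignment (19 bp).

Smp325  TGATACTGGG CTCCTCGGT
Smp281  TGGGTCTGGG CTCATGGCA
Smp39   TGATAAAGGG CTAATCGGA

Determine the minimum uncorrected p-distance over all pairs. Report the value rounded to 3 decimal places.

Pairwise Hamming distances:
  Smp325 vs Smp281: 7
  Smp325 vs Smp39: 5
  Smp281 vs Smp39: 8
The smallest is 5 mismatches, between Smp325 and Smp39; p = 5/19 = 0.263.

0.263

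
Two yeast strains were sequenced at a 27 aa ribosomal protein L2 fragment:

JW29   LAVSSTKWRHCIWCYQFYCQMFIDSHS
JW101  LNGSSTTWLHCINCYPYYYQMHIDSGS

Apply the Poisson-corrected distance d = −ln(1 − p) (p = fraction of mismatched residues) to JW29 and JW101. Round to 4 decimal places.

Differing sites — 2:A/N; 3:V/G; 7:K/T; 9:R/L; 13:W/N; 16:Q/P; 17:F/Y; 19:C/Y; 22:F/H; 26:H/G.
p = 10/27 = 0.370370.
d = −ln(1 − 0.370370) = −ln(0.629630) = 0.4626.

0.4626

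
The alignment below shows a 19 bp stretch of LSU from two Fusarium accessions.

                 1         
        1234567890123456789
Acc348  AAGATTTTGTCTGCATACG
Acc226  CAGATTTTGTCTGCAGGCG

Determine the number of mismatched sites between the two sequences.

Differing sites — 1:A/C; 16:T/G; 17:A/G.
That gives 3 mismatches out of 19 aligned sites, so the Hamming distance is 3.

3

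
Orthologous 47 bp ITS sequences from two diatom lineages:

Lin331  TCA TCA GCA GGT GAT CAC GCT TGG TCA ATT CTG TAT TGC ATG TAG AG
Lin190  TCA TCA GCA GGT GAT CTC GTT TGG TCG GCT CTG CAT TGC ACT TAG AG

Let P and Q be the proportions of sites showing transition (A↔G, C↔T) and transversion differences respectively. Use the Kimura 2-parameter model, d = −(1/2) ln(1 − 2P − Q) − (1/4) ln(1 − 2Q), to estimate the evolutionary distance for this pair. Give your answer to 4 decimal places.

0.1991

Differing sites — 17:A/T (Tv); 20:C/T (Ti); 27:A/G (Ti); 28:A/G (Ti); 29:T/C (Ti); 34:T/C (Ti); 41:T/C (Ti); 42:G/T (Tv).
Of the 8 differences, 6 transitions and 2 transversions over 47 sites: P = 6/47 = 0.127660, Q = 2/47 = 0.042553.
d = −0.5·ln(0.702127) − 0.25·ln(0.914894) = −0.5·(-0.353641) − 0.25·(-0.088947) = 0.1991.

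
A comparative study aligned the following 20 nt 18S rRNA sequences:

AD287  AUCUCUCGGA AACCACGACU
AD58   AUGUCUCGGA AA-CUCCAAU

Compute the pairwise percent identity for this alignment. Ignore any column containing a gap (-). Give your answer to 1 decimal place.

78.9%

Excluding the 1 gap column leaves 19 comparable sites.
The sequences differ at positions 3 (C/G), 15 (A/U), 17 (G/C), 19 (C/A).
15 of the 19 comparable sites match, so the percent identity is 15/19 × 100 = 78.9%.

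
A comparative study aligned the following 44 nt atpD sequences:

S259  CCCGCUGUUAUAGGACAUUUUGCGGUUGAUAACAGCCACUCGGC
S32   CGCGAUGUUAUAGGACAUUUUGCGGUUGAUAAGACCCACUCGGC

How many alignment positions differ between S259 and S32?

4

The sequences differ at positions 2 (C/G), 5 (C/A), 33 (C/G), 35 (G/C).
That gives 4 mismatches out of 44 aligned sites, so the Hamming distance is 4.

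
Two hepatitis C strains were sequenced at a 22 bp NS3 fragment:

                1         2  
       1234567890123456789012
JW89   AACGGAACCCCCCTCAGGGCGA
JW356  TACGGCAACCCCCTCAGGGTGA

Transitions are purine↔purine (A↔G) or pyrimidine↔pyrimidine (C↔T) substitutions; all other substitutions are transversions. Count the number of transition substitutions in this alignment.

Mismatches occur at site 1 (A/T, transversion), site 6 (A/C, transversion), site 8 (C/A, transversion), site 20 (C/T, transition).
Of the 4 differences, 1 transition and 3 transversions, so the answer is 1.

1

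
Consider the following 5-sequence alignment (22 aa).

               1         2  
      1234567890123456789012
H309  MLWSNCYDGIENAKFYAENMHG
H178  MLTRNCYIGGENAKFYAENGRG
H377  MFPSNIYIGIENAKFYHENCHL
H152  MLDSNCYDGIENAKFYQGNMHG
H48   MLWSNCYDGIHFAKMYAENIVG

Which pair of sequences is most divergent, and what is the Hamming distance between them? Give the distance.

Pairwise Hamming distances:
  H309 vs H178: 6
  H309 vs H377: 7
  H309 vs H152: 3
  H309 vs H48: 5
  H178 vs H377: 9
  H178 vs H152: 8
  H178 vs H48: 9
  H377 vs H152: 8
  H377 vs H48: 11
  H152 vs H48: 8
The largest is 11, between H377 and H48.

11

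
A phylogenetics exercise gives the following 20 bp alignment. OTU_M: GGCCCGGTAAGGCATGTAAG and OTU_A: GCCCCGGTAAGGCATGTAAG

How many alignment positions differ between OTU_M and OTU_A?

1

Differing sites — 2:G/C.
That gives 1 mismatch out of 20 aligned sites, so the Hamming distance is 1.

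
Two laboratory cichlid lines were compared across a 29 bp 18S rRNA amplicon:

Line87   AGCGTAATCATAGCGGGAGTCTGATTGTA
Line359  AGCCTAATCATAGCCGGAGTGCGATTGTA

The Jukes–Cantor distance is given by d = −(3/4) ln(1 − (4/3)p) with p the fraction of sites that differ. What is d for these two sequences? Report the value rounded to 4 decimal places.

0.1524

The sequences differ at positions 4 (G/C), 15 (G/C), 21 (C/G), 22 (T/C).
p = 4/29 = 0.137931.
d = −0.75 · ln(1 − (4/3)·0.137931) = −0.75 · ln(0.816092) = −0.75 · (-0.203228) = 0.1524.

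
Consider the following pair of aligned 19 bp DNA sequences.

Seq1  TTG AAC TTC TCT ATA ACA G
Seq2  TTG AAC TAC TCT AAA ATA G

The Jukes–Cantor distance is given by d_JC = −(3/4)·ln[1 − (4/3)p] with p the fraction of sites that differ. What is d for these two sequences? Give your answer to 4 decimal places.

0.1773

Differing sites — 8:T/A; 14:T/A; 17:C/T.
p = 3/19 = 0.157895.
d = −0.75 · ln(1 − (4/3)·0.157895) = −0.75 · ln(0.789473) = −0.75 · (-0.236390) = 0.1773.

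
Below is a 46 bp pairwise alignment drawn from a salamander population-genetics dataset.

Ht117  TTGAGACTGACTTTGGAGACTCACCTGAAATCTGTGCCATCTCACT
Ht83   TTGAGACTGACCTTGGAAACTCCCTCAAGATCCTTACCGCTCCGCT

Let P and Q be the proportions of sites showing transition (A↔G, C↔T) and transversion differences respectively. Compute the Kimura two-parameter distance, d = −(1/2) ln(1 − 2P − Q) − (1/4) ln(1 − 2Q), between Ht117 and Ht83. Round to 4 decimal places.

Differing sites — 12:T/C (Ti); 18:G/A (Ti); 23:A/C (Tv); 25:C/T (Ti); 26:T/C (Ti); 27:G/A (Ti); 29:A/G (Ti); 33:T/C (Ti); 34:G/T (Tv); 36:G/A (Ti); 39:A/G (Ti); 40:T/C (Ti); 41:C/T (Ti); 42:T/C (Ti); 44:A/G (Ti).
Of the 15 differences, 13 transitions and 2 transversions over 46 sites: P = 13/46 = 0.282609, Q = 2/46 = 0.043478.
d = −0.5·ln(0.391304) − 0.25·ln(0.913044) = −0.5·(-0.938271) − 0.25·(-0.090971) = 0.4919.

0.4919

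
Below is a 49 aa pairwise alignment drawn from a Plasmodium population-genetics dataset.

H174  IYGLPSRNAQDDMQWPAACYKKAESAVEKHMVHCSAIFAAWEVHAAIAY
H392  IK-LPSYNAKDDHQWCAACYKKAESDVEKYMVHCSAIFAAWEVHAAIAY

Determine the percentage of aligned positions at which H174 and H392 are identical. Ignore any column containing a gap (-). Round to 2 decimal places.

85.42%

Excluding the 1 gap column leaves 48 comparable sites.
Differing sites — 2:Y/K; 7:R/Y; 10:Q/K; 13:M/H; 16:P/C; 26:A/D; 30:H/Y.
41 of the 48 comparable sites match, so the percent identity is 41/48 × 100 = 85.42%.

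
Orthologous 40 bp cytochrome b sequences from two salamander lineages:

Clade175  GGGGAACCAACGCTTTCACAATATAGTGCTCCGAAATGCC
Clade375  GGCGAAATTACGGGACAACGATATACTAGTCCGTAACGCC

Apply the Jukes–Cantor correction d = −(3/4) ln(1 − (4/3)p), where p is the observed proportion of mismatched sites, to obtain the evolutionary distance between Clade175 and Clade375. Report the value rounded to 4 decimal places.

Differing sites — 3:G/C; 7:C/A; 8:C/T; 9:A/T; 13:C/G; 14:T/G; 15:T/A; 16:T/C; 17:C/A; 20:A/G; 26:G/C; 28:G/A; 29:C/G; 34:A/T; 37:T/C.
p = 15/40 = 0.375000.
d = −0.75 · ln(1 − (4/3)·0.375000) = −0.75 · ln(0.500000) = −0.75 · (-0.693147) = 0.5199.

0.5199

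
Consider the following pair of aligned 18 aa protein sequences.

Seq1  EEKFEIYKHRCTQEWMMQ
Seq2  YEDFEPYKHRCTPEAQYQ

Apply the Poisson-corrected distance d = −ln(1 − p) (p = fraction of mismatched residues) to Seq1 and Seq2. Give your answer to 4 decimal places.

The sequences differ at positions 1 (E/Y), 3 (K/D), 6 (I/P), 13 (Q/P), 15 (W/A), 16 (M/Q), 17 (M/Y).
p = 7/18 = 0.388889.
d = −ln(1 − 0.388889) = −ln(0.611111) = 0.4925.

0.4925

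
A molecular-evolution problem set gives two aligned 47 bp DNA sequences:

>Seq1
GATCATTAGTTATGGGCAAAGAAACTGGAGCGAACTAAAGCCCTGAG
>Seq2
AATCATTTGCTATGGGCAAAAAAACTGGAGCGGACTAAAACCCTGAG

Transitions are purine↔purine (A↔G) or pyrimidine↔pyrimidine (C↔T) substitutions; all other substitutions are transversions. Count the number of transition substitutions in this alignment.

5

Differing sites — 1:G/A (Ti); 8:A/T (Tv); 10:T/C (Ti); 21:G/A (Ti); 33:A/G (Ti); 40:G/A (Ti).
Of the 6 differences, 5 transitions and 1 transversion, so the answer is 5.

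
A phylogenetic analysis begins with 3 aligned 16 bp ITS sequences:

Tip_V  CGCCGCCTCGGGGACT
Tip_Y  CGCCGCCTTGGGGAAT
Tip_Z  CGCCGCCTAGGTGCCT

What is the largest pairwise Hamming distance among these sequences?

4

Pairwise Hamming distances:
  Tip_V vs Tip_Y: 2
  Tip_V vs Tip_Z: 3
  Tip_Y vs Tip_Z: 4
The largest is 4, between Tip_Y and Tip_Z.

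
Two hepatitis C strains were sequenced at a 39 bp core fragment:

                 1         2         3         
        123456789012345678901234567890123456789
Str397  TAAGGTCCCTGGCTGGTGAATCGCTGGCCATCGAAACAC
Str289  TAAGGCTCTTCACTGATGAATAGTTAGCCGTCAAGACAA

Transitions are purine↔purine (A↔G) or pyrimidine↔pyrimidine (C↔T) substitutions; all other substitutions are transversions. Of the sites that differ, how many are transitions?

The sequences differ at positions 6 (T/C, transition), 7 (C/T, transition), 9 (C/T, transition), 11 (G/C, transversion), 12 (G/A, transition), 16 (G/A, transition), 22 (C/A, transversion), 24 (C/T, transition), 26 (G/A, transition), 30 (A/G, transition), 33 (G/A, transition), 35 (A/G, transition), 39 (C/A, transversion).
Of the 13 differences, 10 transitions and 3 transversions, so the answer is 10.

10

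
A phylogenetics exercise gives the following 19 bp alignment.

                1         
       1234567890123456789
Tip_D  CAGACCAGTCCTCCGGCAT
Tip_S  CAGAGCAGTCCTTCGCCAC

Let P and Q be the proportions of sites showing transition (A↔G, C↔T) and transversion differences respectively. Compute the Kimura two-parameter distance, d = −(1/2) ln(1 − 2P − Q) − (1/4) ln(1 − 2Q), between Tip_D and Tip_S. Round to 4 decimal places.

Mismatches occur at site 5 (C↔G, transversion), site 13 (C↔T, transition), site 16 (G↔C, transversion), site 19 (T↔C, transition).
Of the 4 differences, 2 transitions and 2 transversions over 19 sites: P = 2/19 = 0.105263, Q = 2/19 = 0.105263.
d = −0.5·ln(0.684211) − 0.25·ln(0.789474) = −0.5·(-0.379489) − 0.25·(-0.236388) = 0.2488.

0.2488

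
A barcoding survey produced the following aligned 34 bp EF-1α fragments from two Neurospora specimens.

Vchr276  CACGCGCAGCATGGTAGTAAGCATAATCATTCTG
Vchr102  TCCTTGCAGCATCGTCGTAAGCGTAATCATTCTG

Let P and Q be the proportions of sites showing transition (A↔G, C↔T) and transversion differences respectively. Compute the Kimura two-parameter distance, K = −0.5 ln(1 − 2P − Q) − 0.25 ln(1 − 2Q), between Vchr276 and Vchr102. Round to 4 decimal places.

The sequences differ at positions 1 (C/T, transition), 2 (A/C, transversion), 4 (G/T, transversion), 5 (C/T, transition), 13 (G/C, transversion), 16 (A/C, transversion), 23 (A/G, transition).
Of the 7 differences, 3 transitions and 4 transversions over 34 sites: P = 3/34 = 0.088235, Q = 4/34 = 0.117647.
d = −0.5·ln(0.705883) − 0.25·ln(0.764706) = −0.5·(-0.348306) − 0.25·(-0.268264) = 0.2412.

0.2412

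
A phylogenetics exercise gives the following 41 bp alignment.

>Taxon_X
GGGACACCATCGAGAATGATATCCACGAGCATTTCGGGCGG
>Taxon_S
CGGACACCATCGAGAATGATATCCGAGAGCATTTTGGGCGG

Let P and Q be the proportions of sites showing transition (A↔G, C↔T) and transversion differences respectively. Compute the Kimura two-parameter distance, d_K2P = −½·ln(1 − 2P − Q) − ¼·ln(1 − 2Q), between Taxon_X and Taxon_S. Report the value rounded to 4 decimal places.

Differing sites — 1:G/C (Tv); 25:A/G (Ti); 26:C/A (Tv); 35:C/T (Ti).
Of the 4 differences, 2 transitions and 2 transversions over 41 sites: P = 2/41 = 0.048780, Q = 2/41 = 0.048780.
d = −0.5·ln(0.853660) − 0.25·ln(0.902440) = −0.5·(-0.158222) − 0.25·(-0.102653) = 0.1048.

0.1048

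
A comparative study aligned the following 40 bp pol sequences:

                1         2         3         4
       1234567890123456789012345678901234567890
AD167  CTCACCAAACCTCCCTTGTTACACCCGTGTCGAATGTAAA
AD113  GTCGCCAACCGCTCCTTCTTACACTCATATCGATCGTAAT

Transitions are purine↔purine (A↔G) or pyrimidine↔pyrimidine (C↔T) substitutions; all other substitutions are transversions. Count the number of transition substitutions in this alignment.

Differing sites — 1:C/G (Tv); 4:A/G (Ti); 9:A/C (Tv); 11:C/G (Tv); 12:T/C (Ti); 13:C/T (Ti); 18:G/C (Tv); 25:C/T (Ti); 27:G/A (Ti); 29:G/A (Ti); 34:A/T (Tv); 35:T/C (Ti); 40:A/T (Tv).
Of the 13 differences, 7 transitions and 6 transversions, so the answer is 7.

7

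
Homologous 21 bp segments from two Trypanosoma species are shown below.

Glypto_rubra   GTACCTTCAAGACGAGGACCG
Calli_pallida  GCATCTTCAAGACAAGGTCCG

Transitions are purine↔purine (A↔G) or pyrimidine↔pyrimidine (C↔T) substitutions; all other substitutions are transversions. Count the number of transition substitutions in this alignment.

Mismatches occur at site 2 (T/C, transition), site 4 (C/T, transition), site 14 (G/A, transition), site 18 (A/T, transversion).
Of the 4 differences, 3 transitions and 1 transversion, so the answer is 3.

3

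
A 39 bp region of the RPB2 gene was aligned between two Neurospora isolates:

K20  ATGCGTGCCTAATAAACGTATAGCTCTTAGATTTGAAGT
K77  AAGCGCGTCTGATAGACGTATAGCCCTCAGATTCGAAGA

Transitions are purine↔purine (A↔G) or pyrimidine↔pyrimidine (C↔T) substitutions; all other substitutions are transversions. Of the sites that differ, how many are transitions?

7

Mismatches occur at site 2 (T↔A, transversion), site 6 (T↔C, transition), site 8 (C↔T, transition), site 11 (A↔G, transition), site 15 (A↔G, transition), site 25 (T↔C, transition), site 28 (T↔C, transition), site 34 (T↔C, transition), site 39 (T↔A, transversion).
Of the 9 differences, 7 transitions and 2 transversions, so the answer is 7.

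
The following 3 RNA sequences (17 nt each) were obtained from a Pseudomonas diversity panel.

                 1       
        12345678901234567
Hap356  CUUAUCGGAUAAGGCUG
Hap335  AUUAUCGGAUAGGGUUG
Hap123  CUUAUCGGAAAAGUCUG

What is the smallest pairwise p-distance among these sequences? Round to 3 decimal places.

0.118

Pairwise Hamming distances:
  Hap356 vs Hap335: 3
  Hap356 vs Hap123: 2
  Hap335 vs Hap123: 5
The smallest is 2 mismatches, between Hap356 and Hap123; p = 2/17 = 0.118.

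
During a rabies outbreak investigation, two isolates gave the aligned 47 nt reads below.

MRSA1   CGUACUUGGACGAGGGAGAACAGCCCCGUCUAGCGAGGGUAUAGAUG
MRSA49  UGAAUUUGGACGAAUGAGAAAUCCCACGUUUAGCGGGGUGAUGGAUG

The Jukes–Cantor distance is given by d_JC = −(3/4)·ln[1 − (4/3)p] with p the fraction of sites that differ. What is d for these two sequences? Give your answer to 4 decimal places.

Differing sites — 1:C/U; 3:U/A; 5:C/U; 14:G/A; 15:G/U; 21:C/A; 22:A/U; 23:G/C; 26:C/A; 30:C/U; 36:A/G; 39:G/U; 40:U/G; 43:A/G.
p = 14/47 = 0.297872.
d = −0.75 · ln(1 − (4/3)·0.297872) = −0.75 · ln(0.602837) = −0.75 · (-0.506108) = 0.3796.

0.3796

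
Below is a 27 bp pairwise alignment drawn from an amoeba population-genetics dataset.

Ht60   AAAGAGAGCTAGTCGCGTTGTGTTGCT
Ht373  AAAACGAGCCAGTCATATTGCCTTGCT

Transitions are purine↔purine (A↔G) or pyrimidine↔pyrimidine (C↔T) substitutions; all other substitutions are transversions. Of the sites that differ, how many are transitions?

The sequences differ at positions 4 (G/A, transition), 5 (A/C, transversion), 10 (T/C, transition), 15 (G/A, transition), 16 (C/T, transition), 17 (G/A, transition), 21 (T/C, transition), 22 (G/C, transversion).
Of the 8 differences, 6 transitions and 2 transversions, so the answer is 6.

6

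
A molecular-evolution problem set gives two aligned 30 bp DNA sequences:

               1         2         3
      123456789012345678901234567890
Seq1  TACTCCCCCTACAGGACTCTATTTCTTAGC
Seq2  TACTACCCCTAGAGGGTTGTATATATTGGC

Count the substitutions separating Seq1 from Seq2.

8

Differing sites — 5:C/A; 12:C/G; 16:A/G; 17:C/T; 19:C/G; 23:T/A; 25:C/A; 28:A/G.
That gives 8 mismatches out of 30 aligned sites, so the Hamming distance is 8.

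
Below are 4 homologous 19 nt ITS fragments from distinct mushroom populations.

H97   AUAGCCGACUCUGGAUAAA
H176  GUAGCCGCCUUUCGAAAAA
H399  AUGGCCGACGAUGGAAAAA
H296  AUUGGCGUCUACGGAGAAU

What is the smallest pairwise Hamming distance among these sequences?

Pairwise Hamming distances:
  H97 vs H176: 5
  H97 vs H399: 4
  H97 vs H296: 7
  H176 vs H399: 6
  H176 vs H296: 9
  H399 vs H296: 7
The smallest is 4, between H97 and H399.

4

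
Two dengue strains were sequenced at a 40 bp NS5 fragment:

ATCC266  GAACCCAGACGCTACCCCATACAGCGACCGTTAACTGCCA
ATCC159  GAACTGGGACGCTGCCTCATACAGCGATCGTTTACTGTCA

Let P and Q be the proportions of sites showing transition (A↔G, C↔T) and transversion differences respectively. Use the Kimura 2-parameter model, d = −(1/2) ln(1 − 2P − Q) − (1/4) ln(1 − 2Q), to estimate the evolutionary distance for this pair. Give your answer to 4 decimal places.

Mismatches occur at site 5 (C→T, transition), site 6 (C→G, transversion), site 7 (A→G, transition), site 14 (A→G, transition), site 17 (C→T, transition), site 28 (C→T, transition), site 33 (A→T, transversion), site 38 (C→T, transition).
Of the 8 differences, 6 transitions and 2 transversions over 40 sites: P = 6/40 = 0.150000, Q = 2/40 = 0.050000.
d = −0.5·ln(0.650000) − 0.25·ln(0.900000) = −0.5·(-0.430783) − 0.25·(-0.105361) = 0.2417.

0.2417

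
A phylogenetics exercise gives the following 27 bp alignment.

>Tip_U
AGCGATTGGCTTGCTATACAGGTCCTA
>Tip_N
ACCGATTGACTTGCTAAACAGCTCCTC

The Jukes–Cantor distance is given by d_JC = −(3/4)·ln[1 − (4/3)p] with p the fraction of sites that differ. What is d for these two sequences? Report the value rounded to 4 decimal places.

0.2127

Mismatches occur at site 2 (G↔C), site 9 (G↔A), site 17 (T↔A), site 22 (G↔C), site 27 (A↔C).
p = 5/27 = 0.185185.
d = −0.75 · ln(1 − (4/3)·0.185185) = −0.75 · ln(0.753087) = −0.75 · (-0.283575) = 0.2127.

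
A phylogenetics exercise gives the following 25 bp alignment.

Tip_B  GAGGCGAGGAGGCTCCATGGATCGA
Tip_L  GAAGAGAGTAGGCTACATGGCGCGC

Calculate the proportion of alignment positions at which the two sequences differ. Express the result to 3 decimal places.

Differing sites — 3:G/A; 5:C/A; 9:G/T; 15:C/A; 21:A/C; 22:T/G; 25:A/C.
There are 7 differences over 25 sites, so p = 7/25 = 0.280.

0.280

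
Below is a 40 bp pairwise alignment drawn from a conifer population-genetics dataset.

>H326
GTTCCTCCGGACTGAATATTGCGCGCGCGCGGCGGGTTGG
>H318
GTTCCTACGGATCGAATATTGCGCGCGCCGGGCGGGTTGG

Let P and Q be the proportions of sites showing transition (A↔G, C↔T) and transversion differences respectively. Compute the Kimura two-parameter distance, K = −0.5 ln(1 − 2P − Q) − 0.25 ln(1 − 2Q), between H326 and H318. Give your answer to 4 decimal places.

0.1368

The sequences differ at positions 7 (C/A, transversion), 12 (C/T, transition), 13 (T/C, transition), 29 (G/C, transversion), 30 (C/G, transversion).
Of the 5 differences, 2 transitions and 3 transversions over 40 sites: P = 2/40 = 0.050000, Q = 3/40 = 0.075000.
d = −0.5·ln(0.825000) − 0.25·ln(0.850000) = −0.5·(-0.192372) − 0.25·(-0.162519) = 0.1368.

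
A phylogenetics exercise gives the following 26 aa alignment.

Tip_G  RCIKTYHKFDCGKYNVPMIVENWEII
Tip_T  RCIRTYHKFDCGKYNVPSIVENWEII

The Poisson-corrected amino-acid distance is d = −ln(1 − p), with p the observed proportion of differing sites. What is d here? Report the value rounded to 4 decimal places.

0.0800

The sequences differ at positions 4 (K/R), 18 (M/S).
p = 2/26 = 0.076923.
d = −ln(1 − 0.076923) = −ln(0.923077) = 0.0800.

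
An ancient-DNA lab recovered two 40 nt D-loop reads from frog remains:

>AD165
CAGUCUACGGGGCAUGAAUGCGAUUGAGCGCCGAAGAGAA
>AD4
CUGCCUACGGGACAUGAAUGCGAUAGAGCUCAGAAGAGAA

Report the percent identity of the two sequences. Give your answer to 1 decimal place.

85.0%

Differing sites — 2:A/U; 4:U/C; 12:G/A; 25:U/A; 30:G/U; 32:C/A.
34 of the 40 sites match, so the percent identity is 34/40 × 100 = 85.0%.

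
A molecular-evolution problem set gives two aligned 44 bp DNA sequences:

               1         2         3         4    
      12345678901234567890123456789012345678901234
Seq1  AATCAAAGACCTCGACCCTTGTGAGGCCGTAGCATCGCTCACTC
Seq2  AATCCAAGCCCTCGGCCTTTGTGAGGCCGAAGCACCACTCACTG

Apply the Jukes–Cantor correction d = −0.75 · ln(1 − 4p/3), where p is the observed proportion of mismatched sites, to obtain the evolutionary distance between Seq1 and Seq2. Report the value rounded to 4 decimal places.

0.2082

Differing sites — 5:A/C; 9:A/C; 15:A/G; 18:C/T; 30:T/A; 35:T/C; 37:G/A; 44:C/G.
p = 8/44 = 0.181818.
d = −0.75 · ln(1 − (4/3)·0.181818) = −0.75 · ln(0.757576) = −0.75 · (-0.277631) = 0.2082.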